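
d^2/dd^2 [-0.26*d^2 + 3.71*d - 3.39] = -0.520000000000000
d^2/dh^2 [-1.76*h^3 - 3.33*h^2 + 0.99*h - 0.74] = -10.56*h - 6.66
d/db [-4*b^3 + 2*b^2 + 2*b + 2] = -12*b^2 + 4*b + 2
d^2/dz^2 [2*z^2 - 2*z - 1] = 4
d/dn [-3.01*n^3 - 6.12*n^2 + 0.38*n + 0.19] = -9.03*n^2 - 12.24*n + 0.38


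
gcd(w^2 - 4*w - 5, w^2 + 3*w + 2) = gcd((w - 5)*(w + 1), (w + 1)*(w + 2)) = w + 1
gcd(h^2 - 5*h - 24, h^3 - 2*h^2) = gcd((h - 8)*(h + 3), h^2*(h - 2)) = 1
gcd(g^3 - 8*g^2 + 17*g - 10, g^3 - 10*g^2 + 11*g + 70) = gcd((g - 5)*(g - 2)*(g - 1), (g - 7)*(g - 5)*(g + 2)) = g - 5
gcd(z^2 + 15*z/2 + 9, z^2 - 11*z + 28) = 1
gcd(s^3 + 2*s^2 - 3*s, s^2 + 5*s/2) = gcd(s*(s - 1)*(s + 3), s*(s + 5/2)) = s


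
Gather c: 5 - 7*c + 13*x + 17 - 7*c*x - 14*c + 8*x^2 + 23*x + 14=c*(-7*x - 21) + 8*x^2 + 36*x + 36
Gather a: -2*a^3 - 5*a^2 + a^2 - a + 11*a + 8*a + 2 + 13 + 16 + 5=-2*a^3 - 4*a^2 + 18*a + 36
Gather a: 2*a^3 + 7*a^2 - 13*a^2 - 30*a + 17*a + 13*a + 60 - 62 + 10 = 2*a^3 - 6*a^2 + 8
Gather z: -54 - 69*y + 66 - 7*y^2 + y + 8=-7*y^2 - 68*y + 20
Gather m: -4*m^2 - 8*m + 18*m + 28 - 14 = -4*m^2 + 10*m + 14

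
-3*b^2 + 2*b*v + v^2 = (-b + v)*(3*b + v)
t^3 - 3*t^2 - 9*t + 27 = (t - 3)^2*(t + 3)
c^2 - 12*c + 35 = (c - 7)*(c - 5)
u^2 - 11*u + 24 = (u - 8)*(u - 3)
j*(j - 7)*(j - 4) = j^3 - 11*j^2 + 28*j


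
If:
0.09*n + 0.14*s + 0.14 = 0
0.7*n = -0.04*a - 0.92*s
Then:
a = 4.22222222222222*s + 27.2222222222222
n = -1.55555555555556*s - 1.55555555555556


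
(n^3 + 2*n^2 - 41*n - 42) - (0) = n^3 + 2*n^2 - 41*n - 42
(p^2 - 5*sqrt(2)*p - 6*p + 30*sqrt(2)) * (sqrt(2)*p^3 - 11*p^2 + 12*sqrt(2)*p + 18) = sqrt(2)*p^5 - 21*p^4 - 6*sqrt(2)*p^4 + 67*sqrt(2)*p^3 + 126*p^3 - 402*sqrt(2)*p^2 - 102*p^2 - 90*sqrt(2)*p + 612*p + 540*sqrt(2)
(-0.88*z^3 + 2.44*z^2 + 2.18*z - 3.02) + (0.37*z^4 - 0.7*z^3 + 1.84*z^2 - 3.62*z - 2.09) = 0.37*z^4 - 1.58*z^3 + 4.28*z^2 - 1.44*z - 5.11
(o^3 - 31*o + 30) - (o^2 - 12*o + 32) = o^3 - o^2 - 19*o - 2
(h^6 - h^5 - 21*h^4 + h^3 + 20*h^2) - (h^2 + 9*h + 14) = h^6 - h^5 - 21*h^4 + h^3 + 19*h^2 - 9*h - 14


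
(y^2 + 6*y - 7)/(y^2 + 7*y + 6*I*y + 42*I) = (y - 1)/(y + 6*I)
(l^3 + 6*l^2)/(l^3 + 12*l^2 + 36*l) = l/(l + 6)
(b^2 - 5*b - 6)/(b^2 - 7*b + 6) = (b + 1)/(b - 1)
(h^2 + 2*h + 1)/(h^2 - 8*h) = (h^2 + 2*h + 1)/(h*(h - 8))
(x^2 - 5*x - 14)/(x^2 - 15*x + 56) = (x + 2)/(x - 8)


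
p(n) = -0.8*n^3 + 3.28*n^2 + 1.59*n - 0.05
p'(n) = -2.4*n^2 + 6.56*n + 1.59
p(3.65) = 10.55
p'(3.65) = -6.44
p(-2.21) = 21.09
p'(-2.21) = -24.63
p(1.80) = 8.77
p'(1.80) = 5.62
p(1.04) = 4.25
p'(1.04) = 5.82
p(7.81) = -168.67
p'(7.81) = -93.57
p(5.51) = -25.54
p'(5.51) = -35.13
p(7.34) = -128.02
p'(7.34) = -79.56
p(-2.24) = 21.84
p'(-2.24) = -25.15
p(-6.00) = 281.29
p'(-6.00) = -124.17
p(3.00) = 12.64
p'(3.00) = -0.33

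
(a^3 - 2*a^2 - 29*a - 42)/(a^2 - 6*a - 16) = (a^2 - 4*a - 21)/(a - 8)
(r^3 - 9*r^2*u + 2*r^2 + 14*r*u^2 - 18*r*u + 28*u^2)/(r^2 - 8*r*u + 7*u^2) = (r^2 - 2*r*u + 2*r - 4*u)/(r - u)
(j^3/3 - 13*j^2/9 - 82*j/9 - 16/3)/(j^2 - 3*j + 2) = (3*j^3 - 13*j^2 - 82*j - 48)/(9*(j^2 - 3*j + 2))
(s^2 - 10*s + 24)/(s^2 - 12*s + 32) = (s - 6)/(s - 8)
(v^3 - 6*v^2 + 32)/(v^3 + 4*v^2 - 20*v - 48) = (v - 4)/(v + 6)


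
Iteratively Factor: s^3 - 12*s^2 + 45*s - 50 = (s - 5)*(s^2 - 7*s + 10) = (s - 5)*(s - 2)*(s - 5)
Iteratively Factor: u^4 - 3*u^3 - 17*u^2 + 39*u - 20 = (u + 4)*(u^3 - 7*u^2 + 11*u - 5) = (u - 1)*(u + 4)*(u^2 - 6*u + 5) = (u - 1)^2*(u + 4)*(u - 5)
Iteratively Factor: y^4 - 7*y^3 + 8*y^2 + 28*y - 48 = (y - 3)*(y^3 - 4*y^2 - 4*y + 16) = (y - 3)*(y - 2)*(y^2 - 2*y - 8) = (y - 3)*(y - 2)*(y + 2)*(y - 4)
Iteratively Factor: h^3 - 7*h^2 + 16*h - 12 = (h - 2)*(h^2 - 5*h + 6) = (h - 2)^2*(h - 3)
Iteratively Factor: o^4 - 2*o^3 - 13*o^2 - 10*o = (o - 5)*(o^3 + 3*o^2 + 2*o) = (o - 5)*(o + 2)*(o^2 + o) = (o - 5)*(o + 1)*(o + 2)*(o)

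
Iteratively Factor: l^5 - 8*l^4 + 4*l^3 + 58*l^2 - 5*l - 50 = (l - 5)*(l^4 - 3*l^3 - 11*l^2 + 3*l + 10) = (l - 5)*(l - 1)*(l^3 - 2*l^2 - 13*l - 10) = (l - 5)*(l - 1)*(l + 1)*(l^2 - 3*l - 10) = (l - 5)^2*(l - 1)*(l + 1)*(l + 2)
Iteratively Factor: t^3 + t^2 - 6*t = (t - 2)*(t^2 + 3*t) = (t - 2)*(t + 3)*(t)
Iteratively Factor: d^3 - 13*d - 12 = (d - 4)*(d^2 + 4*d + 3) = (d - 4)*(d + 3)*(d + 1)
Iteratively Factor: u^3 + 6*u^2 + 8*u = (u)*(u^2 + 6*u + 8) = u*(u + 4)*(u + 2)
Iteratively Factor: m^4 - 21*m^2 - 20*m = (m + 4)*(m^3 - 4*m^2 - 5*m) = (m + 1)*(m + 4)*(m^2 - 5*m) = m*(m + 1)*(m + 4)*(m - 5)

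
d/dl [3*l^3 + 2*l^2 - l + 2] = 9*l^2 + 4*l - 1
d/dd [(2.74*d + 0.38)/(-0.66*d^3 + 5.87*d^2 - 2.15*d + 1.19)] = (3.6168*d^3 - 15.3314*d^2 - 4.4612*d + 4.0776)/(0.4356*d^6 - 7.7484*d^5 + 37.2949*d^4 - 26.8118*d^3 + 18.5931*d^2 - 5.117*d + 1.4161)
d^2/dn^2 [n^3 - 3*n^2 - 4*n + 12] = 6*n - 6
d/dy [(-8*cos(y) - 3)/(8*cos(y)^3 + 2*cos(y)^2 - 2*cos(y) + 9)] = 2*(-64*cos(y)^3 - 44*cos(y)^2 - 6*cos(y) + 39)*sin(y)/(4*cos(y) + cos(2*y) + 2*cos(3*y) + 10)^2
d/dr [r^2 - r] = 2*r - 1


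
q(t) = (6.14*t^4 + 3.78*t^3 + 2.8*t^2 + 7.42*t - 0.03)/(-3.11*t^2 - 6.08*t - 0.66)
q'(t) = (6.22*t + 6.08)*(6.14*t^4 + 3.78*t^3 + 2.8*t^2 + 7.42*t - 0.03)/(-3.11*t^2 - 6.08*t - 0.66)^2 + (24.56*t^3 + 11.34*t^2 + 5.6*t + 7.42)/(-3.11*t^2 - 6.08*t - 0.66)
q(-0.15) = -5.99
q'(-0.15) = -132.17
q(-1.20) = 0.60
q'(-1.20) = -12.16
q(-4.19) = -54.81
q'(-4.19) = 17.74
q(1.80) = -5.02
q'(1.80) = -5.11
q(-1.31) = 2.36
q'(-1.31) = -20.60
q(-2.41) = -37.48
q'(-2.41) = -12.28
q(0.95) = -1.92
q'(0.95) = -2.27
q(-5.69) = -86.71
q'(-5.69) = 24.57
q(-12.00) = -322.47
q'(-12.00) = 49.95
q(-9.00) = -190.49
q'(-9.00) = 38.02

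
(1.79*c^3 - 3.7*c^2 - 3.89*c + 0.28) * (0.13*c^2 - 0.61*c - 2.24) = 0.2327*c^5 - 1.5729*c^4 - 2.2583*c^3 + 10.6973*c^2 + 8.5428*c - 0.6272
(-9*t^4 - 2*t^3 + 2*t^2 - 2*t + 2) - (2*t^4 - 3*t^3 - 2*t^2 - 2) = -11*t^4 + t^3 + 4*t^2 - 2*t + 4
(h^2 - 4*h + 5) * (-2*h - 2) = -2*h^3 + 6*h^2 - 2*h - 10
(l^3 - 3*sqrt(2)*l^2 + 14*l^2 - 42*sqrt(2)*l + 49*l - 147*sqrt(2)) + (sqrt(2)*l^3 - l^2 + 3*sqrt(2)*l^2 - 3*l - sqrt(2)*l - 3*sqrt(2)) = l^3 + sqrt(2)*l^3 + 13*l^2 - 43*sqrt(2)*l + 46*l - 150*sqrt(2)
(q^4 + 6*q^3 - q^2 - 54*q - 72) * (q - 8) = q^5 - 2*q^4 - 49*q^3 - 46*q^2 + 360*q + 576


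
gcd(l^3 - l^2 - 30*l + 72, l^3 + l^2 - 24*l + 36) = l^2 + 3*l - 18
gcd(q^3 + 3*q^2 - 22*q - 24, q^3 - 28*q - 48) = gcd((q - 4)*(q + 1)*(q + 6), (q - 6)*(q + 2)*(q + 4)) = 1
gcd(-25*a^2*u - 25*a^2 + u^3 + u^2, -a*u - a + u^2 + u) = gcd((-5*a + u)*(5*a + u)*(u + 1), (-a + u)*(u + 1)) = u + 1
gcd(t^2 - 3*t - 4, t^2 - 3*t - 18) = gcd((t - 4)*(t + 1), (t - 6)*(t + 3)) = 1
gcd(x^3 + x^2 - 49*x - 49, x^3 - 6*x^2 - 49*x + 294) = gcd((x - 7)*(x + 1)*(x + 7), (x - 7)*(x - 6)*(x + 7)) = x^2 - 49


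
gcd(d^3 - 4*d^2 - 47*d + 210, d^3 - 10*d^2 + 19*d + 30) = d^2 - 11*d + 30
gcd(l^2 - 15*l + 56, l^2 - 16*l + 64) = l - 8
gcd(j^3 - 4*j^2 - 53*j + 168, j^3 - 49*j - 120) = j - 8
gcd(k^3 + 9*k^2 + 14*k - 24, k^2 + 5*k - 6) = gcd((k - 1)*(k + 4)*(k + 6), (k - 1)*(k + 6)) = k^2 + 5*k - 6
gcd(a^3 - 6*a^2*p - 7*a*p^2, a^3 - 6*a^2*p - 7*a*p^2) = -a^3 + 6*a^2*p + 7*a*p^2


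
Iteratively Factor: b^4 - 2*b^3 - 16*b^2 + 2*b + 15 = (b - 1)*(b^3 - b^2 - 17*b - 15) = (b - 1)*(b + 3)*(b^2 - 4*b - 5) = (b - 1)*(b + 1)*(b + 3)*(b - 5)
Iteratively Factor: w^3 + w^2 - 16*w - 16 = (w + 4)*(w^2 - 3*w - 4) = (w + 1)*(w + 4)*(w - 4)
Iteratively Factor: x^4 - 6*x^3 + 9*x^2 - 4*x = (x)*(x^3 - 6*x^2 + 9*x - 4) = x*(x - 4)*(x^2 - 2*x + 1) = x*(x - 4)*(x - 1)*(x - 1)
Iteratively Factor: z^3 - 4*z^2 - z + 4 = (z - 1)*(z^2 - 3*z - 4) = (z - 1)*(z + 1)*(z - 4)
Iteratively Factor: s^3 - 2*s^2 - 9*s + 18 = (s + 3)*(s^2 - 5*s + 6) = (s - 3)*(s + 3)*(s - 2)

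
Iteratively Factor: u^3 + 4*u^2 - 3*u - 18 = (u - 2)*(u^2 + 6*u + 9) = (u - 2)*(u + 3)*(u + 3)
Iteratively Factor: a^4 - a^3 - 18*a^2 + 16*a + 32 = (a - 4)*(a^3 + 3*a^2 - 6*a - 8) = (a - 4)*(a - 2)*(a^2 + 5*a + 4) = (a - 4)*(a - 2)*(a + 1)*(a + 4)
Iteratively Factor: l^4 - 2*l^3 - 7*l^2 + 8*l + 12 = (l + 2)*(l^3 - 4*l^2 + l + 6) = (l - 3)*(l + 2)*(l^2 - l - 2) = (l - 3)*(l - 2)*(l + 2)*(l + 1)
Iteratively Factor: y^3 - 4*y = (y - 2)*(y^2 + 2*y) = (y - 2)*(y + 2)*(y)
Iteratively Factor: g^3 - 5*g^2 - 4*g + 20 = (g - 2)*(g^2 - 3*g - 10) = (g - 5)*(g - 2)*(g + 2)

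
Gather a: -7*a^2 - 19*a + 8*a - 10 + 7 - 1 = -7*a^2 - 11*a - 4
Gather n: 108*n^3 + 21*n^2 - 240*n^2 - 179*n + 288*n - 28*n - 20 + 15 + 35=108*n^3 - 219*n^2 + 81*n + 30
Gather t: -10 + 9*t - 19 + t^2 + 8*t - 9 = t^2 + 17*t - 38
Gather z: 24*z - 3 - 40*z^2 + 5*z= -40*z^2 + 29*z - 3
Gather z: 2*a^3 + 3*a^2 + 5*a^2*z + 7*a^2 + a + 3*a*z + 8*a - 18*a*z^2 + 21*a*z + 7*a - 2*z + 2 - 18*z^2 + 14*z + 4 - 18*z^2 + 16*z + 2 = 2*a^3 + 10*a^2 + 16*a + z^2*(-18*a - 36) + z*(5*a^2 + 24*a + 28) + 8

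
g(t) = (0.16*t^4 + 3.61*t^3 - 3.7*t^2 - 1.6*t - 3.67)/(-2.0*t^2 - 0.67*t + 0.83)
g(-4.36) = 9.00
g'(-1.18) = 19.34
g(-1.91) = 7.16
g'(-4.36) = -0.95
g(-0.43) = -5.28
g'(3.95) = -2.45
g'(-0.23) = 1.91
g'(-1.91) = 0.45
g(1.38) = 0.73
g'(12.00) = -3.70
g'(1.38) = -3.85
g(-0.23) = -4.03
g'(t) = (4.0*t + 0.67)*(0.16*t^4 + 3.61*t^3 - 3.7*t^2 - 1.6*t - 3.67)/(-2.0*t^2 - 0.67*t + 0.83)^2 + (0.64*t^3 + 10.83*t^2 - 7.4*t - 1.6)/(-2.0*t^2 - 0.67*t + 0.83) = (-0.64*t^5 - 7.5416*t^4 - 4.3062*t^3 + 8.2679*t^2 - 20.822*t - 3.7869)/(4.0*t^4 + 2.68*t^3 - 2.8711*t^2 - 1.1122*t + 0.6889)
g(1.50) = 0.30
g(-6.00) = 10.42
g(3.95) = -5.87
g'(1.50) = -3.39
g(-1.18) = 10.78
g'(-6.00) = -0.76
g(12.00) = -30.49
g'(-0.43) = 12.12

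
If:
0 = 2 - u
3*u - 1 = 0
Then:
No Solution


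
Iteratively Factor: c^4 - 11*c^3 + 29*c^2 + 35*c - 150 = (c - 5)*(c^3 - 6*c^2 - c + 30) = (c - 5)*(c - 3)*(c^2 - 3*c - 10) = (c - 5)^2*(c - 3)*(c + 2)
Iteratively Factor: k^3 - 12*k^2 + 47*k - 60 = (k - 5)*(k^2 - 7*k + 12) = (k - 5)*(k - 4)*(k - 3)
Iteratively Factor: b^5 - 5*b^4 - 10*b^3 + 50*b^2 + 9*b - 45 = (b + 1)*(b^4 - 6*b^3 - 4*b^2 + 54*b - 45) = (b - 5)*(b + 1)*(b^3 - b^2 - 9*b + 9) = (b - 5)*(b + 1)*(b + 3)*(b^2 - 4*b + 3) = (b - 5)*(b - 3)*(b + 1)*(b + 3)*(b - 1)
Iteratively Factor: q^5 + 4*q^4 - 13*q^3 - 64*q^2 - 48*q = (q)*(q^4 + 4*q^3 - 13*q^2 - 64*q - 48) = q*(q + 3)*(q^3 + q^2 - 16*q - 16) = q*(q + 1)*(q + 3)*(q^2 - 16) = q*(q - 4)*(q + 1)*(q + 3)*(q + 4)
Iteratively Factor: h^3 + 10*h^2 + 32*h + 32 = (h + 2)*(h^2 + 8*h + 16) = (h + 2)*(h + 4)*(h + 4)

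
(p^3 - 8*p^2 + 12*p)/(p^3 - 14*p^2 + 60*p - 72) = p/(p - 6)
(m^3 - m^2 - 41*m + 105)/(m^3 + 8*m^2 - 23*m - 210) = (m - 3)/(m + 6)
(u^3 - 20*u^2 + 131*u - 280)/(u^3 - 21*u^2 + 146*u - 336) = (u - 5)/(u - 6)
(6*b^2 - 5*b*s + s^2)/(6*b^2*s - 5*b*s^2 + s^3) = 1/s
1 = 1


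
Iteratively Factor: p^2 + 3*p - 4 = (p + 4)*(p - 1)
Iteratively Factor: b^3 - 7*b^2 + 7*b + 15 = (b - 3)*(b^2 - 4*b - 5) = (b - 3)*(b + 1)*(b - 5)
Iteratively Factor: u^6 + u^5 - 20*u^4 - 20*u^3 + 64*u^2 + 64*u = (u + 1)*(u^5 - 20*u^3 + 64*u) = (u - 2)*(u + 1)*(u^4 + 2*u^3 - 16*u^2 - 32*u) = u*(u - 2)*(u + 1)*(u^3 + 2*u^2 - 16*u - 32) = u*(u - 2)*(u + 1)*(u + 4)*(u^2 - 2*u - 8) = u*(u - 4)*(u - 2)*(u + 1)*(u + 4)*(u + 2)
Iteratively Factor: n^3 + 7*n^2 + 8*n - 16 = (n - 1)*(n^2 + 8*n + 16) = (n - 1)*(n + 4)*(n + 4)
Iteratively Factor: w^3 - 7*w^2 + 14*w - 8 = (w - 4)*(w^2 - 3*w + 2) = (w - 4)*(w - 1)*(w - 2)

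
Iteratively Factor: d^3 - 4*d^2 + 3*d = (d - 1)*(d^2 - 3*d) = d*(d - 1)*(d - 3)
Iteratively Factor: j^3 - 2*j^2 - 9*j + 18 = (j + 3)*(j^2 - 5*j + 6) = (j - 2)*(j + 3)*(j - 3)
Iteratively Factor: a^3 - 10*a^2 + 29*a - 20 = (a - 1)*(a^2 - 9*a + 20) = (a - 5)*(a - 1)*(a - 4)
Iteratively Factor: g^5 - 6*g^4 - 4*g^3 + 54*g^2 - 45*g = (g)*(g^4 - 6*g^3 - 4*g^2 + 54*g - 45) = g*(g - 1)*(g^3 - 5*g^2 - 9*g + 45) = g*(g - 3)*(g - 1)*(g^2 - 2*g - 15) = g*(g - 5)*(g - 3)*(g - 1)*(g + 3)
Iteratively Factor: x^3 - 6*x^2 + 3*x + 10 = (x + 1)*(x^2 - 7*x + 10) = (x - 5)*(x + 1)*(x - 2)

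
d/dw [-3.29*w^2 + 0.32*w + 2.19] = 0.32 - 6.58*w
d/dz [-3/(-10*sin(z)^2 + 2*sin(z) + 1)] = 6*(1 - 10*sin(z))*cos(z)/(-10*sin(z)^2 + 2*sin(z) + 1)^2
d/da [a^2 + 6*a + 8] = 2*a + 6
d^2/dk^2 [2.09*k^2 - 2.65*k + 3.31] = 4.18000000000000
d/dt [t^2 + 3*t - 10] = 2*t + 3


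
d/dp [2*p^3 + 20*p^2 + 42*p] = 6*p^2 + 40*p + 42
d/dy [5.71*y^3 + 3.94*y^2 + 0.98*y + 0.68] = 17.13*y^2 + 7.88*y + 0.98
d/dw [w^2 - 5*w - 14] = 2*w - 5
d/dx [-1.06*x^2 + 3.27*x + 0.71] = 3.27 - 2.12*x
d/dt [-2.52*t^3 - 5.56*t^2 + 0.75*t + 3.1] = -7.56*t^2 - 11.12*t + 0.75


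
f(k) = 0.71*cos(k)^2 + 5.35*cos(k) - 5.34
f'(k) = -1.42*sin(k)*cos(k) - 5.35*sin(k)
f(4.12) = -8.11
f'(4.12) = 3.78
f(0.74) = -1.00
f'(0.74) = -4.31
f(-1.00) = -2.24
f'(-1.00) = 5.15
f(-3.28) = -9.94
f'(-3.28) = -0.54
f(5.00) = -3.77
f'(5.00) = 5.52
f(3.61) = -9.55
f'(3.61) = 1.84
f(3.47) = -9.77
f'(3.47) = 1.29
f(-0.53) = -0.20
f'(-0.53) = 3.32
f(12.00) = -0.32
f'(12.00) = 3.51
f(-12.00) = -0.32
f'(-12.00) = -3.51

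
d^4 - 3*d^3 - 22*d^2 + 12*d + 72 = (d - 6)*(d - 2)*(d + 2)*(d + 3)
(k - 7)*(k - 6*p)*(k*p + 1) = k^3*p - 6*k^2*p^2 - 7*k^2*p + k^2 + 42*k*p^2 - 6*k*p - 7*k + 42*p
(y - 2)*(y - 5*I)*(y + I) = y^3 - 2*y^2 - 4*I*y^2 + 5*y + 8*I*y - 10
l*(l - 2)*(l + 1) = l^3 - l^2 - 2*l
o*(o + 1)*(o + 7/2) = o^3 + 9*o^2/2 + 7*o/2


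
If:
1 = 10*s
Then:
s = 1/10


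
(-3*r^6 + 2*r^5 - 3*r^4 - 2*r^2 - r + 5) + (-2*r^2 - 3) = -3*r^6 + 2*r^5 - 3*r^4 - 4*r^2 - r + 2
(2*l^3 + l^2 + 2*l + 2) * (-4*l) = -8*l^4 - 4*l^3 - 8*l^2 - 8*l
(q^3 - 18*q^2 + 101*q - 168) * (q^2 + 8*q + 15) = q^5 - 10*q^4 - 28*q^3 + 370*q^2 + 171*q - 2520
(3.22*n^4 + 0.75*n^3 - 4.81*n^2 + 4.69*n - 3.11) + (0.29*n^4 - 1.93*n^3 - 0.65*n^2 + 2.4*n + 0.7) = 3.51*n^4 - 1.18*n^3 - 5.46*n^2 + 7.09*n - 2.41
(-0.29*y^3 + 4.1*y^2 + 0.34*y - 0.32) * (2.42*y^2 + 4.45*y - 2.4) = -0.7018*y^5 + 8.6315*y^4 + 19.7638*y^3 - 9.1014*y^2 - 2.24*y + 0.768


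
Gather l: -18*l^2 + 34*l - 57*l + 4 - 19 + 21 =-18*l^2 - 23*l + 6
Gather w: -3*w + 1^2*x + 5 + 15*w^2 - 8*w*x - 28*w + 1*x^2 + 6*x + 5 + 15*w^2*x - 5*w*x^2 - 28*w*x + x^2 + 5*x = w^2*(15*x + 15) + w*(-5*x^2 - 36*x - 31) + 2*x^2 + 12*x + 10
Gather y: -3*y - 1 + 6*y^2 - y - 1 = 6*y^2 - 4*y - 2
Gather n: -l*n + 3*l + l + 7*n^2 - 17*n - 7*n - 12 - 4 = 4*l + 7*n^2 + n*(-l - 24) - 16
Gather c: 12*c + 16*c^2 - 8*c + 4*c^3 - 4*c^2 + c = 4*c^3 + 12*c^2 + 5*c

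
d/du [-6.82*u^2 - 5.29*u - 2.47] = -13.64*u - 5.29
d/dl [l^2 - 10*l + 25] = 2*l - 10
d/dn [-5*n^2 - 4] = -10*n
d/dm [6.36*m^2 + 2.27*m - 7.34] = 12.72*m + 2.27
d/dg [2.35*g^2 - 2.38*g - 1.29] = 4.7*g - 2.38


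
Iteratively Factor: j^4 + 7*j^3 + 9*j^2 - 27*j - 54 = (j + 3)*(j^3 + 4*j^2 - 3*j - 18) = (j - 2)*(j + 3)*(j^2 + 6*j + 9) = (j - 2)*(j + 3)^2*(j + 3)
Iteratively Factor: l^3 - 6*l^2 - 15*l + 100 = (l - 5)*(l^2 - l - 20) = (l - 5)*(l + 4)*(l - 5)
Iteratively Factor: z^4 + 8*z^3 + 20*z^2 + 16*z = (z + 2)*(z^3 + 6*z^2 + 8*z) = (z + 2)^2*(z^2 + 4*z) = (z + 2)^2*(z + 4)*(z)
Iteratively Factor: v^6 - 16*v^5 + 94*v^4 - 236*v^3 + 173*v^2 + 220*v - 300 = (v - 3)*(v^5 - 13*v^4 + 55*v^3 - 71*v^2 - 40*v + 100) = (v - 3)*(v - 2)*(v^4 - 11*v^3 + 33*v^2 - 5*v - 50) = (v - 5)*(v - 3)*(v - 2)*(v^3 - 6*v^2 + 3*v + 10) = (v - 5)*(v - 3)*(v - 2)^2*(v^2 - 4*v - 5) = (v - 5)*(v - 3)*(v - 2)^2*(v + 1)*(v - 5)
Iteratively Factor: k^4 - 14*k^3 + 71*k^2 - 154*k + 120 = (k - 5)*(k^3 - 9*k^2 + 26*k - 24) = (k - 5)*(k - 2)*(k^2 - 7*k + 12) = (k - 5)*(k - 4)*(k - 2)*(k - 3)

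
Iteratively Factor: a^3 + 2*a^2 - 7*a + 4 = (a + 4)*(a^2 - 2*a + 1) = (a - 1)*(a + 4)*(a - 1)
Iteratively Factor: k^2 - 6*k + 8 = (k - 2)*(k - 4)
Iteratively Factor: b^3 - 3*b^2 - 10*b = (b)*(b^2 - 3*b - 10) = b*(b - 5)*(b + 2)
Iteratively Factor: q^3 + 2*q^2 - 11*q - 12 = (q + 1)*(q^2 + q - 12) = (q - 3)*(q + 1)*(q + 4)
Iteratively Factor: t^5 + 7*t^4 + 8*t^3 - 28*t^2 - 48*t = (t + 3)*(t^4 + 4*t^3 - 4*t^2 - 16*t) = (t - 2)*(t + 3)*(t^3 + 6*t^2 + 8*t) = t*(t - 2)*(t + 3)*(t^2 + 6*t + 8) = t*(t - 2)*(t + 2)*(t + 3)*(t + 4)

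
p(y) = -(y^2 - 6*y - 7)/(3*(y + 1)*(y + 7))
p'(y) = -(2*y - 6)/(3*(y + 1)*(y + 7)) + (y^2 - 6*y - 7)/(3*(y + 1)*(y + 7)^2) + (y^2 - 6*y - 7)/(3*(y + 1)^2*(y + 7))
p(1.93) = 0.19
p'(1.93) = -0.06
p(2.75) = 0.15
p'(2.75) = -0.05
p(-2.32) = 0.66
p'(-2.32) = -0.21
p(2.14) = 0.18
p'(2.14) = -0.06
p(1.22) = 0.23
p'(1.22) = -0.07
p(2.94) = 0.14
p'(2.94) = -0.05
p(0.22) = 0.31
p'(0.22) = -0.09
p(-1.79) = 0.56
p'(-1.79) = -0.17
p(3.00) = 0.13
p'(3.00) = -0.05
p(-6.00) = 4.33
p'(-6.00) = -4.67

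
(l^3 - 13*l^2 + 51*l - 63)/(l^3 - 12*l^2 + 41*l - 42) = (l - 3)/(l - 2)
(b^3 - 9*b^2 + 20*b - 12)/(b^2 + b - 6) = (b^2 - 7*b + 6)/(b + 3)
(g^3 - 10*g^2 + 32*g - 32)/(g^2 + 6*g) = (g^3 - 10*g^2 + 32*g - 32)/(g*(g + 6))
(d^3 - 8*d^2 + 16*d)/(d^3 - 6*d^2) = (d^2 - 8*d + 16)/(d*(d - 6))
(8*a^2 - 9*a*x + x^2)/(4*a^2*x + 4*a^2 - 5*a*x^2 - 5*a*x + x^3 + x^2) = (-8*a + x)/(-4*a*x - 4*a + x^2 + x)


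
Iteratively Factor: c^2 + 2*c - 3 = (c - 1)*(c + 3)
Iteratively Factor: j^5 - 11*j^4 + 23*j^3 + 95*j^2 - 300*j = (j)*(j^4 - 11*j^3 + 23*j^2 + 95*j - 300) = j*(j + 3)*(j^3 - 14*j^2 + 65*j - 100) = j*(j - 5)*(j + 3)*(j^2 - 9*j + 20) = j*(j - 5)^2*(j + 3)*(j - 4)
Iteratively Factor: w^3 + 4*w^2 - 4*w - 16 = (w + 4)*(w^2 - 4) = (w - 2)*(w + 4)*(w + 2)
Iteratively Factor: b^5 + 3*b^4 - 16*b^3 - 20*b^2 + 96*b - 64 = (b - 2)*(b^4 + 5*b^3 - 6*b^2 - 32*b + 32) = (b - 2)*(b + 4)*(b^3 + b^2 - 10*b + 8) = (b - 2)*(b + 4)^2*(b^2 - 3*b + 2) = (b - 2)^2*(b + 4)^2*(b - 1)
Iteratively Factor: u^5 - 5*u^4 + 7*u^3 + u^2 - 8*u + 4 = (u - 2)*(u^4 - 3*u^3 + u^2 + 3*u - 2) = (u - 2)*(u + 1)*(u^3 - 4*u^2 + 5*u - 2) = (u - 2)*(u - 1)*(u + 1)*(u^2 - 3*u + 2) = (u - 2)*(u - 1)^2*(u + 1)*(u - 2)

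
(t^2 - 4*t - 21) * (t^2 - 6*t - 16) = t^4 - 10*t^3 - 13*t^2 + 190*t + 336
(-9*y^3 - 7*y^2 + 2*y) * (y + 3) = -9*y^4 - 34*y^3 - 19*y^2 + 6*y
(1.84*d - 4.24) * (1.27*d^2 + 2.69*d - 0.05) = 2.3368*d^3 - 0.4352*d^2 - 11.4976*d + 0.212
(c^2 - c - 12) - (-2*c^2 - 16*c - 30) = 3*c^2 + 15*c + 18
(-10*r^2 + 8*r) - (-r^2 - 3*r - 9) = -9*r^2 + 11*r + 9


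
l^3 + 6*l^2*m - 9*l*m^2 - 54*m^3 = (l - 3*m)*(l + 3*m)*(l + 6*m)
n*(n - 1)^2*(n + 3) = n^4 + n^3 - 5*n^2 + 3*n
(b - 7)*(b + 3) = b^2 - 4*b - 21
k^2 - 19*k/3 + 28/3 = (k - 4)*(k - 7/3)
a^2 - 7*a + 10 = (a - 5)*(a - 2)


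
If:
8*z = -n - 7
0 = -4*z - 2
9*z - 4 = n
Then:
No Solution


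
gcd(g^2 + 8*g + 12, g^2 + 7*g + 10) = g + 2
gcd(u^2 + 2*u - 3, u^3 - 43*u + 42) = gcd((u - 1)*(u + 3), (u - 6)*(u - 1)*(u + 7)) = u - 1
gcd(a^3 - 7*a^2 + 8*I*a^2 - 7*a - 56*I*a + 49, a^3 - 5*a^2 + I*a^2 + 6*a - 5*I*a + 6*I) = a + I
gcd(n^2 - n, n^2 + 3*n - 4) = n - 1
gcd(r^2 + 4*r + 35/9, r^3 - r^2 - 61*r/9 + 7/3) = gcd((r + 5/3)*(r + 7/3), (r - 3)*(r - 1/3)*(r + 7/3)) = r + 7/3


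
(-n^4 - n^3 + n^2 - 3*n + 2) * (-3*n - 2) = 3*n^5 + 5*n^4 - n^3 + 7*n^2 - 4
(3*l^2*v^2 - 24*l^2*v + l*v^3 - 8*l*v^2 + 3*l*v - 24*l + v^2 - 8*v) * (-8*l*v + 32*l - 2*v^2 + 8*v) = -24*l^3*v^3 + 288*l^3*v^2 - 768*l^3*v - 14*l^2*v^4 + 168*l^2*v^3 - 472*l^2*v^2 + 288*l^2*v - 768*l^2 - 2*l*v^5 + 24*l*v^4 - 78*l*v^3 + 168*l*v^2 - 448*l*v - 2*v^4 + 24*v^3 - 64*v^2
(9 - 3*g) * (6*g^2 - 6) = -18*g^3 + 54*g^2 + 18*g - 54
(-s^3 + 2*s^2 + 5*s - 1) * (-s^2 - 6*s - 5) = s^5 + 4*s^4 - 12*s^3 - 39*s^2 - 19*s + 5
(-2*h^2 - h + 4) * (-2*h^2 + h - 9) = 4*h^4 + 9*h^2 + 13*h - 36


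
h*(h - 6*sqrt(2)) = h^2 - 6*sqrt(2)*h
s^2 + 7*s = s*(s + 7)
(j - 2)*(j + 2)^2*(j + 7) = j^4 + 9*j^3 + 10*j^2 - 36*j - 56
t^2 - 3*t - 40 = (t - 8)*(t + 5)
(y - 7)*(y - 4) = y^2 - 11*y + 28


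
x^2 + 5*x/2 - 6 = (x - 3/2)*(x + 4)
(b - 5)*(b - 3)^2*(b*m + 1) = b^4*m - 11*b^3*m + b^3 + 39*b^2*m - 11*b^2 - 45*b*m + 39*b - 45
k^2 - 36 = (k - 6)*(k + 6)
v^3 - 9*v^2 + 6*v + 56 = (v - 7)*(v - 4)*(v + 2)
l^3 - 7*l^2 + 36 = (l - 6)*(l - 3)*(l + 2)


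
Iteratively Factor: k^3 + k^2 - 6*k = (k)*(k^2 + k - 6) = k*(k - 2)*(k + 3)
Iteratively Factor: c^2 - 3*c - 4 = (c - 4)*(c + 1)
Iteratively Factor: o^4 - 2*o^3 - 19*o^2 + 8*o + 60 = (o + 3)*(o^3 - 5*o^2 - 4*o + 20) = (o - 2)*(o + 3)*(o^2 - 3*o - 10) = (o - 5)*(o - 2)*(o + 3)*(o + 2)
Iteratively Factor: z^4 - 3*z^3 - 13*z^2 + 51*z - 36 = (z - 3)*(z^3 - 13*z + 12) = (z - 3)*(z - 1)*(z^2 + z - 12) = (z - 3)*(z - 1)*(z + 4)*(z - 3)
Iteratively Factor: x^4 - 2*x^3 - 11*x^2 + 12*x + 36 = (x - 3)*(x^3 + x^2 - 8*x - 12) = (x - 3)^2*(x^2 + 4*x + 4) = (x - 3)^2*(x + 2)*(x + 2)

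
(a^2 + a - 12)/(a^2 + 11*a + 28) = (a - 3)/(a + 7)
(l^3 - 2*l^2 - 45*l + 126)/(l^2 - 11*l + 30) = (l^2 + 4*l - 21)/(l - 5)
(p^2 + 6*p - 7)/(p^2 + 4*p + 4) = (p^2 + 6*p - 7)/(p^2 + 4*p + 4)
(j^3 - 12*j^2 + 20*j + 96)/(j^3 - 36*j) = (j^2 - 6*j - 16)/(j*(j + 6))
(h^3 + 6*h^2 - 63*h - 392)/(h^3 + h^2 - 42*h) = (h^2 - h - 56)/(h*(h - 6))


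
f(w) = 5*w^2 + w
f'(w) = 10*w + 1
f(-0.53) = 0.87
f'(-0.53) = -4.30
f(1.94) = 20.76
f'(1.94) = 20.40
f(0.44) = 1.41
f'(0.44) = 5.40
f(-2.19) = 21.79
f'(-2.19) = -20.90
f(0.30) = 0.75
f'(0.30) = 4.00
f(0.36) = 1.01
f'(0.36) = 4.60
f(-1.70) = 12.75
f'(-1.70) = -16.00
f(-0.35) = 0.26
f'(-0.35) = -2.50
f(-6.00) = 174.00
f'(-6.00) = -59.00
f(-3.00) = 42.00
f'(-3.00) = -29.00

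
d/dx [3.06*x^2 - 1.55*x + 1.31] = 6.12*x - 1.55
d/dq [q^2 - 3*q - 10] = 2*q - 3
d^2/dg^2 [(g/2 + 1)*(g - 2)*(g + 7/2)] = 3*g + 7/2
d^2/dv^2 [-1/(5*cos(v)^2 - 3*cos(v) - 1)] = (-100*sin(v)^4 + 79*sin(v)^2 - 213*cos(v)/4 + 45*cos(3*v)/4 + 49)/(5*sin(v)^2 + 3*cos(v) - 4)^3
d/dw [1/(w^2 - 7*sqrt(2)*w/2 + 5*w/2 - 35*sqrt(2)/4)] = 8*(-4*w - 5 + 7*sqrt(2))/(4*w^2 - 14*sqrt(2)*w + 10*w - 35*sqrt(2))^2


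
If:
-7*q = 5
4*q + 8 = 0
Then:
No Solution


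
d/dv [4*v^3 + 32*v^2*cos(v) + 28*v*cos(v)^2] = -32*v^2*sin(v) + 12*v^2 - 28*v*sin(2*v) + 64*v*cos(v) + 28*cos(v)^2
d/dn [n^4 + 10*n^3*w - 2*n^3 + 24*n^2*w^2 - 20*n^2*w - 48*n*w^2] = 4*n^3 + 30*n^2*w - 6*n^2 + 48*n*w^2 - 40*n*w - 48*w^2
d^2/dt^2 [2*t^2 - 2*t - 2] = 4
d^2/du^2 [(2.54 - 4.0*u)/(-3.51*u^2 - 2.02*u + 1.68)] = ((1.6708 - 84.24*u)*(3.51*u^2 + 2.02*u - 1.68) + (4.0*u - 2.54)*(7.02*u + 2.02)*(14.04*u + 4.04))/(3.51*u^2 + 2.02*u - 1.68)^3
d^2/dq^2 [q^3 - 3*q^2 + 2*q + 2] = 6*q - 6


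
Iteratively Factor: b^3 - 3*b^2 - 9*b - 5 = (b + 1)*(b^2 - 4*b - 5) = (b - 5)*(b + 1)*(b + 1)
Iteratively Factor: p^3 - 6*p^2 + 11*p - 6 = (p - 2)*(p^2 - 4*p + 3) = (p - 2)*(p - 1)*(p - 3)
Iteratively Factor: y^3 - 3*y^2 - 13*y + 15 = (y - 5)*(y^2 + 2*y - 3) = (y - 5)*(y + 3)*(y - 1)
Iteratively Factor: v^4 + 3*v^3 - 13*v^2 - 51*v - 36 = (v - 4)*(v^3 + 7*v^2 + 15*v + 9) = (v - 4)*(v + 3)*(v^2 + 4*v + 3) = (v - 4)*(v + 1)*(v + 3)*(v + 3)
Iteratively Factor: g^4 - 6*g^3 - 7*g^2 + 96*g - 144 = (g + 4)*(g^3 - 10*g^2 + 33*g - 36) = (g - 3)*(g + 4)*(g^2 - 7*g + 12) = (g - 3)^2*(g + 4)*(g - 4)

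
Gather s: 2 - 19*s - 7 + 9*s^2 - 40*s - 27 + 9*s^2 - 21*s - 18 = 18*s^2 - 80*s - 50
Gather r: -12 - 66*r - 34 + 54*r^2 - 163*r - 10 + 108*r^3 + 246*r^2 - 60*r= 108*r^3 + 300*r^2 - 289*r - 56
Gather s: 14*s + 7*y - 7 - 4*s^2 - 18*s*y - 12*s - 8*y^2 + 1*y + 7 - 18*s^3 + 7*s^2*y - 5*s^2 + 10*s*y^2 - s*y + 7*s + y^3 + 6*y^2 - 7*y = -18*s^3 + s^2*(7*y - 9) + s*(10*y^2 - 19*y + 9) + y^3 - 2*y^2 + y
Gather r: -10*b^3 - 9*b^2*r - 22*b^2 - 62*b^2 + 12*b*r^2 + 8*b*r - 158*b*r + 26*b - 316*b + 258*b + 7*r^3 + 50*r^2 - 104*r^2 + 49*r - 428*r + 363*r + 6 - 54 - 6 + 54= -10*b^3 - 84*b^2 - 32*b + 7*r^3 + r^2*(12*b - 54) + r*(-9*b^2 - 150*b - 16)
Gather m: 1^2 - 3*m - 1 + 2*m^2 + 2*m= 2*m^2 - m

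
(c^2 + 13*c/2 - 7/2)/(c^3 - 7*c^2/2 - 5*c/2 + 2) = (c + 7)/(c^2 - 3*c - 4)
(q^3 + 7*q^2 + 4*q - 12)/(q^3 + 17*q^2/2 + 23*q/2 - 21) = 2*(q + 2)/(2*q + 7)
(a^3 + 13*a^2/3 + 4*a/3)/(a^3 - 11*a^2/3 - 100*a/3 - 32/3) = a/(a - 8)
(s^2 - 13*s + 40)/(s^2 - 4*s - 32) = (s - 5)/(s + 4)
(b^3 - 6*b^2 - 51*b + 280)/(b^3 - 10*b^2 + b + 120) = (b + 7)/(b + 3)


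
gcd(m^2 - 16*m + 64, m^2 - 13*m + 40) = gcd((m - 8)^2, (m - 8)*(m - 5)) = m - 8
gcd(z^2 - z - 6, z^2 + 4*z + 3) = 1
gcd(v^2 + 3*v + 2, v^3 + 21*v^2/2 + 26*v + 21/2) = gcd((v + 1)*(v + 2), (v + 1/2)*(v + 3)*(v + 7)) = 1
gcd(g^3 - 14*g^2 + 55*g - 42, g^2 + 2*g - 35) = 1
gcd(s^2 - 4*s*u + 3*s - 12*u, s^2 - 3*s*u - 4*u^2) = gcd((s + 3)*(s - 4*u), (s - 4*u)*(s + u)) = s - 4*u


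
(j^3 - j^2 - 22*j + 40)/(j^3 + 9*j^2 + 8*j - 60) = (j - 4)/(j + 6)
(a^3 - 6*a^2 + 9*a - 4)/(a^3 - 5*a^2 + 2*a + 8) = (a^2 - 2*a + 1)/(a^2 - a - 2)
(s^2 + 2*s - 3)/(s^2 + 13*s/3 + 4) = 3*(s - 1)/(3*s + 4)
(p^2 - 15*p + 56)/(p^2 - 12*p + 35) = (p - 8)/(p - 5)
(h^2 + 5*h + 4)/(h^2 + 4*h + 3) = (h + 4)/(h + 3)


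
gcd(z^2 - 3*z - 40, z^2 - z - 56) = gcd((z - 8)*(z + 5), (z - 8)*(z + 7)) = z - 8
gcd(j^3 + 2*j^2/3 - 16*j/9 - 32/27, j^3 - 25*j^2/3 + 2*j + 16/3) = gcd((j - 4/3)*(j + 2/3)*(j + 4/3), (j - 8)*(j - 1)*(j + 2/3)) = j + 2/3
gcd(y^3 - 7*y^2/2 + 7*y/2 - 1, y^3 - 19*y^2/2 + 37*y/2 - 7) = y^2 - 5*y/2 + 1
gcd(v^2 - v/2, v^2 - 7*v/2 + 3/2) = v - 1/2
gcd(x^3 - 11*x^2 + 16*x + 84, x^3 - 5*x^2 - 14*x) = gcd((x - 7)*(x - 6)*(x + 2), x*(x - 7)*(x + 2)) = x^2 - 5*x - 14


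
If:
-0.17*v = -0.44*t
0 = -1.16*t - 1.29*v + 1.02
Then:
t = 0.23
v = 0.59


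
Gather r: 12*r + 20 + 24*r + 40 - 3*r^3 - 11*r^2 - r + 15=-3*r^3 - 11*r^2 + 35*r + 75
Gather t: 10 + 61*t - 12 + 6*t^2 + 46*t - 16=6*t^2 + 107*t - 18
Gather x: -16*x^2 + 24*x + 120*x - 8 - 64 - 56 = -16*x^2 + 144*x - 128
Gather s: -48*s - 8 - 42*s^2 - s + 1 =-42*s^2 - 49*s - 7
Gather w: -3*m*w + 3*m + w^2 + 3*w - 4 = 3*m + w^2 + w*(3 - 3*m) - 4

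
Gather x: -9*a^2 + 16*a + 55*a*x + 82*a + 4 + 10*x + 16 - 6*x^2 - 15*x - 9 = -9*a^2 + 98*a - 6*x^2 + x*(55*a - 5) + 11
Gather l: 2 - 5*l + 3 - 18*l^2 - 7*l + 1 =-18*l^2 - 12*l + 6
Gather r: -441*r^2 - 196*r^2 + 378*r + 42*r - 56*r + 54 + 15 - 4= -637*r^2 + 364*r + 65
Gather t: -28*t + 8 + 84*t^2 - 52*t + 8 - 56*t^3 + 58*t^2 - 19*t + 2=-56*t^3 + 142*t^2 - 99*t + 18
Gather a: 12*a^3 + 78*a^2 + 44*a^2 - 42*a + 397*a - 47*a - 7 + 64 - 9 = 12*a^3 + 122*a^2 + 308*a + 48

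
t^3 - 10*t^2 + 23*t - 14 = (t - 7)*(t - 2)*(t - 1)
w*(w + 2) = w^2 + 2*w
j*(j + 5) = j^2 + 5*j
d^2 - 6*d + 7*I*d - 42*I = (d - 6)*(d + 7*I)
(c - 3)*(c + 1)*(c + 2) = c^3 - 7*c - 6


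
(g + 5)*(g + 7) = g^2 + 12*g + 35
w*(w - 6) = w^2 - 6*w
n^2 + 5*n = n*(n + 5)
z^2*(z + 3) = z^3 + 3*z^2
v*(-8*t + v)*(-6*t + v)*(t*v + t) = 48*t^3*v^2 + 48*t^3*v - 14*t^2*v^3 - 14*t^2*v^2 + t*v^4 + t*v^3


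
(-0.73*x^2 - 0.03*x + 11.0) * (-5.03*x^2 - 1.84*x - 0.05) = 3.6719*x^4 + 1.4941*x^3 - 55.2383*x^2 - 20.2385*x - 0.55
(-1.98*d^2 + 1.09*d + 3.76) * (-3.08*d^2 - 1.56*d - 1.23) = 6.0984*d^4 - 0.2684*d^3 - 10.8458*d^2 - 7.2063*d - 4.6248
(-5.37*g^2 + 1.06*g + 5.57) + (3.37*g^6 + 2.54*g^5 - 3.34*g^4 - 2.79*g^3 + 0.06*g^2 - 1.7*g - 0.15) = 3.37*g^6 + 2.54*g^5 - 3.34*g^4 - 2.79*g^3 - 5.31*g^2 - 0.64*g + 5.42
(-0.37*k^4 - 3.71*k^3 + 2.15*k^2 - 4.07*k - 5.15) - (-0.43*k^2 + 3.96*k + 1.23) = -0.37*k^4 - 3.71*k^3 + 2.58*k^2 - 8.03*k - 6.38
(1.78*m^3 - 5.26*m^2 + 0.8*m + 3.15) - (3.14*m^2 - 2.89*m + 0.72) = 1.78*m^3 - 8.4*m^2 + 3.69*m + 2.43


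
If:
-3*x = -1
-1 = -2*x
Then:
No Solution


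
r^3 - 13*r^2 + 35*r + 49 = (r - 7)^2*(r + 1)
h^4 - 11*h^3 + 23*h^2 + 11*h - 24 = (h - 8)*(h - 3)*(h - 1)*(h + 1)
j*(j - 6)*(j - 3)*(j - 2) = j^4 - 11*j^3 + 36*j^2 - 36*j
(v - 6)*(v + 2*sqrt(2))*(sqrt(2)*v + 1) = sqrt(2)*v^3 - 6*sqrt(2)*v^2 + 5*v^2 - 30*v + 2*sqrt(2)*v - 12*sqrt(2)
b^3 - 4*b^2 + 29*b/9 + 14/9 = (b - 7/3)*(b - 2)*(b + 1/3)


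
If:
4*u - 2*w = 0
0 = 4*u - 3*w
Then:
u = 0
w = 0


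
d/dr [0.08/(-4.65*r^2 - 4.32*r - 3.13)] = (0.744*r + 0.3456)/(4.65*r^2 + 4.32*r + 3.13)^2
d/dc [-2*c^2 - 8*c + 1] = -4*c - 8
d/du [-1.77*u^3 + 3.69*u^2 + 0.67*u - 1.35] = -5.31*u^2 + 7.38*u + 0.67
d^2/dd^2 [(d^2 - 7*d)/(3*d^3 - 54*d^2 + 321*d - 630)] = 2*(d^3 - 90*d + 330)/(3*(d^6 - 33*d^5 + 453*d^4 - 3311*d^3 + 13590*d^2 - 29700*d + 27000))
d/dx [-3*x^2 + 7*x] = 7 - 6*x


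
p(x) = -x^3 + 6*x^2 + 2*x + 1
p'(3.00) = 11.00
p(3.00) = 34.00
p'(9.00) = -133.00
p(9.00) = -224.00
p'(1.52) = 13.31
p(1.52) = 14.39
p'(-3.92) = -91.14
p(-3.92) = 145.59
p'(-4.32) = -105.83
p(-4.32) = 184.96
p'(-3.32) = -70.91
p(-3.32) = 97.09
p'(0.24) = 4.71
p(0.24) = 1.81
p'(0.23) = 4.60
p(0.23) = 1.77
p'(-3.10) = -64.03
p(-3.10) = 82.25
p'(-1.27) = -18.08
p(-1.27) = 10.19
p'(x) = -3*x^2 + 12*x + 2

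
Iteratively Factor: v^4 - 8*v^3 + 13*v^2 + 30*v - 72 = (v - 3)*(v^3 - 5*v^2 - 2*v + 24) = (v - 3)*(v + 2)*(v^2 - 7*v + 12) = (v - 4)*(v - 3)*(v + 2)*(v - 3)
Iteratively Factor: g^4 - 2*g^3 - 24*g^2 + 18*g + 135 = (g - 3)*(g^3 + g^2 - 21*g - 45) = (g - 3)*(g + 3)*(g^2 - 2*g - 15) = (g - 5)*(g - 3)*(g + 3)*(g + 3)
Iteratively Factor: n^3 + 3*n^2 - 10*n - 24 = (n + 4)*(n^2 - n - 6) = (n - 3)*(n + 4)*(n + 2)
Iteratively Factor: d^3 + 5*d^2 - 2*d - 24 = (d + 3)*(d^2 + 2*d - 8) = (d + 3)*(d + 4)*(d - 2)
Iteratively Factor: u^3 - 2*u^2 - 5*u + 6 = (u - 3)*(u^2 + u - 2) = (u - 3)*(u - 1)*(u + 2)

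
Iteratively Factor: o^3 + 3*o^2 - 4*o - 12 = (o + 2)*(o^2 + o - 6) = (o - 2)*(o + 2)*(o + 3)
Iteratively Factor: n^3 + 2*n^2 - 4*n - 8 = (n + 2)*(n^2 - 4) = (n + 2)^2*(n - 2)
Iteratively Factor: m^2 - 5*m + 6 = (m - 3)*(m - 2)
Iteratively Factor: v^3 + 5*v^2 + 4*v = (v + 4)*(v^2 + v) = (v + 1)*(v + 4)*(v)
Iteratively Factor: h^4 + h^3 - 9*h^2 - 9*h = (h - 3)*(h^3 + 4*h^2 + 3*h) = h*(h - 3)*(h^2 + 4*h + 3) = h*(h - 3)*(h + 1)*(h + 3)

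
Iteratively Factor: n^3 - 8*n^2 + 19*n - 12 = (n - 1)*(n^2 - 7*n + 12) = (n - 3)*(n - 1)*(n - 4)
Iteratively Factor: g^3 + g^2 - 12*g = (g)*(g^2 + g - 12) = g*(g + 4)*(g - 3)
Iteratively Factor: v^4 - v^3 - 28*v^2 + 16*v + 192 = (v - 4)*(v^3 + 3*v^2 - 16*v - 48) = (v - 4)*(v + 4)*(v^2 - v - 12) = (v - 4)*(v + 3)*(v + 4)*(v - 4)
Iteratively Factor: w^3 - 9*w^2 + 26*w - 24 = (w - 3)*(w^2 - 6*w + 8) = (w - 4)*(w - 3)*(w - 2)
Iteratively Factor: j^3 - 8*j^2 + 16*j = (j - 4)*(j^2 - 4*j) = (j - 4)^2*(j)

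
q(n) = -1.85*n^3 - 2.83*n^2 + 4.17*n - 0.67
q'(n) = -5.55*n^2 - 5.66*n + 4.17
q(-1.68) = -6.89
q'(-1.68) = -1.99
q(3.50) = -100.06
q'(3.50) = -83.63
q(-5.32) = 175.60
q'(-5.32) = -122.80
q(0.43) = 0.45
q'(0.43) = 0.71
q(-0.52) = -3.34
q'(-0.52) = 5.61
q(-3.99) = 55.15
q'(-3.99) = -61.60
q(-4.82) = 120.65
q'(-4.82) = -97.49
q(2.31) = -28.94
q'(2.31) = -38.52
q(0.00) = -0.67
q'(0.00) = 4.17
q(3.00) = -63.58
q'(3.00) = -62.76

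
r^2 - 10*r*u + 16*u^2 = (r - 8*u)*(r - 2*u)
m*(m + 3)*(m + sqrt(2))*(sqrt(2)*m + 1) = sqrt(2)*m^4 + 3*m^3 + 3*sqrt(2)*m^3 + sqrt(2)*m^2 + 9*m^2 + 3*sqrt(2)*m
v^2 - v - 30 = (v - 6)*(v + 5)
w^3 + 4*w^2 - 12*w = w*(w - 2)*(w + 6)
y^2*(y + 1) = y^3 + y^2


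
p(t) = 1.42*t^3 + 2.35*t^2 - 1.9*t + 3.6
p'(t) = 4.26*t^2 + 4.7*t - 1.9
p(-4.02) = -43.04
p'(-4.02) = 48.05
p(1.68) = 13.77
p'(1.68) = 18.02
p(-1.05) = 6.54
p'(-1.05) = -2.14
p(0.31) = 3.28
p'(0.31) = -0.03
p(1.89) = 17.99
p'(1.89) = 22.20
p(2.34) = 30.22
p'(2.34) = 32.42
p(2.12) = 23.66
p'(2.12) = 27.21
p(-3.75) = -31.11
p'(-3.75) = 40.38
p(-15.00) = -4231.65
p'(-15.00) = 886.10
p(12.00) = 2772.96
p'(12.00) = 667.94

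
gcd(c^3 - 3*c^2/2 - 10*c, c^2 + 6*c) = c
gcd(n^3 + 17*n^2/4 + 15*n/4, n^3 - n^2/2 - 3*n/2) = n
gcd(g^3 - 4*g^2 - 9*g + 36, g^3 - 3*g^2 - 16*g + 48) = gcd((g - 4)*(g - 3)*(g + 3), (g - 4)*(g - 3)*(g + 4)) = g^2 - 7*g + 12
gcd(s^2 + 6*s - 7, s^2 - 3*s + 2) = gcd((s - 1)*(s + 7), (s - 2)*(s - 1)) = s - 1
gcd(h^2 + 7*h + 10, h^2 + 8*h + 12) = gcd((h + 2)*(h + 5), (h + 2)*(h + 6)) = h + 2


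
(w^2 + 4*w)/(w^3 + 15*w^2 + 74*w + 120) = w/(w^2 + 11*w + 30)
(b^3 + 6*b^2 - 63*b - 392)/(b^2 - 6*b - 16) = (b^2 + 14*b + 49)/(b + 2)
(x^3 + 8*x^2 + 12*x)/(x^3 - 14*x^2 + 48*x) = (x^2 + 8*x + 12)/(x^2 - 14*x + 48)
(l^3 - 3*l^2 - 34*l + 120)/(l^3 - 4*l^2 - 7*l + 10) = (l^2 + 2*l - 24)/(l^2 + l - 2)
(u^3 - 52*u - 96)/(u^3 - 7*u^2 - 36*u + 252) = (u^2 - 6*u - 16)/(u^2 - 13*u + 42)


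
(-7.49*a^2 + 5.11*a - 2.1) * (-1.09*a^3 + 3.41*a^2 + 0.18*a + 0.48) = 8.1641*a^5 - 31.1108*a^4 + 18.3659*a^3 - 9.8364*a^2 + 2.0748*a - 1.008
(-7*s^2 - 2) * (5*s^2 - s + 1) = -35*s^4 + 7*s^3 - 17*s^2 + 2*s - 2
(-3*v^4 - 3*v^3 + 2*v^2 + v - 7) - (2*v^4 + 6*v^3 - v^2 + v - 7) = -5*v^4 - 9*v^3 + 3*v^2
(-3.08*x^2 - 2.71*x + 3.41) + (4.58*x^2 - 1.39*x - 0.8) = 1.5*x^2 - 4.1*x + 2.61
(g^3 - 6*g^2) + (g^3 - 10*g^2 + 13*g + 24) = 2*g^3 - 16*g^2 + 13*g + 24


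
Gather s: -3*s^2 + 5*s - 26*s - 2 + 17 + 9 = -3*s^2 - 21*s + 24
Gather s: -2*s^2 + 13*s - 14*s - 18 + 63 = -2*s^2 - s + 45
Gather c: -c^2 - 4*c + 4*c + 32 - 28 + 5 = 9 - c^2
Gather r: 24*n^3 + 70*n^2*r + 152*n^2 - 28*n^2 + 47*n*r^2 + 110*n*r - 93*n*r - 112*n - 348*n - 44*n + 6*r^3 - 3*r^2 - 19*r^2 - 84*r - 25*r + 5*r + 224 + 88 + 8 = 24*n^3 + 124*n^2 - 504*n + 6*r^3 + r^2*(47*n - 22) + r*(70*n^2 + 17*n - 104) + 320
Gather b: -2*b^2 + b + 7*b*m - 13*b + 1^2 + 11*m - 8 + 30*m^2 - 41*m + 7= -2*b^2 + b*(7*m - 12) + 30*m^2 - 30*m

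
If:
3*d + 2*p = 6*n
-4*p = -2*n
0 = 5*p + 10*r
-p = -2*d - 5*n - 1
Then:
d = -10/47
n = -6/47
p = -3/47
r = 3/94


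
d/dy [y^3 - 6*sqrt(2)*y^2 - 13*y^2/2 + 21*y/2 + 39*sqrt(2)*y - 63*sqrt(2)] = 3*y^2 - 12*sqrt(2)*y - 13*y + 21/2 + 39*sqrt(2)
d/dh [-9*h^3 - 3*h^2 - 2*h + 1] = -27*h^2 - 6*h - 2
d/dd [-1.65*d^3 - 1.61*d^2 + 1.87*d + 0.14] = -4.95*d^2 - 3.22*d + 1.87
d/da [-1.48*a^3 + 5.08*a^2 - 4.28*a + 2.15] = -4.44*a^2 + 10.16*a - 4.28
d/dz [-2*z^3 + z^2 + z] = -6*z^2 + 2*z + 1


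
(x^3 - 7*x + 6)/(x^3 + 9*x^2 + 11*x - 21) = (x - 2)/(x + 7)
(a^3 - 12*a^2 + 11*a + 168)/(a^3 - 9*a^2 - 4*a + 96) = (a - 7)/(a - 4)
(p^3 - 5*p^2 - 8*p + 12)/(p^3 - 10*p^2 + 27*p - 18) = (p + 2)/(p - 3)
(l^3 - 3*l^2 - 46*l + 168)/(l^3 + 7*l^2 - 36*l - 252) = (l - 4)/(l + 6)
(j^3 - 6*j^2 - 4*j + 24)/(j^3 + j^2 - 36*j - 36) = (j^2 - 4)/(j^2 + 7*j + 6)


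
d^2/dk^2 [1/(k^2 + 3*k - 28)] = 2*(-k^2 - 3*k + (2*k + 3)^2 + 28)/(k^2 + 3*k - 28)^3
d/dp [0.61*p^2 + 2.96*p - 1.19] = 1.22*p + 2.96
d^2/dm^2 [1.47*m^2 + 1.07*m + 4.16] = 2.94000000000000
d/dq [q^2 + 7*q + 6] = 2*q + 7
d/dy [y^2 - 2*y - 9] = 2*y - 2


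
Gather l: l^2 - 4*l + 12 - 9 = l^2 - 4*l + 3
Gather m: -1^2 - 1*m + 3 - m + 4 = 6 - 2*m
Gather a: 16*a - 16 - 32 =16*a - 48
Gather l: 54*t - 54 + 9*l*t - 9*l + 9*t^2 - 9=l*(9*t - 9) + 9*t^2 + 54*t - 63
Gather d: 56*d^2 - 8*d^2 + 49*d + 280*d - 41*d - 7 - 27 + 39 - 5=48*d^2 + 288*d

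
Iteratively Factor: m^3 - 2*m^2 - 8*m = (m - 4)*(m^2 + 2*m) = (m - 4)*(m + 2)*(m)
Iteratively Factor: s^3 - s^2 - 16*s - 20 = (s + 2)*(s^2 - 3*s - 10) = (s - 5)*(s + 2)*(s + 2)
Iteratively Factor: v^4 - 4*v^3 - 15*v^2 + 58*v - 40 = (v - 2)*(v^3 - 2*v^2 - 19*v + 20) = (v - 5)*(v - 2)*(v^2 + 3*v - 4) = (v - 5)*(v - 2)*(v - 1)*(v + 4)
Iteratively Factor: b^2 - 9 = (b - 3)*(b + 3)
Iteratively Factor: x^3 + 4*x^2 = (x)*(x^2 + 4*x) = x^2*(x + 4)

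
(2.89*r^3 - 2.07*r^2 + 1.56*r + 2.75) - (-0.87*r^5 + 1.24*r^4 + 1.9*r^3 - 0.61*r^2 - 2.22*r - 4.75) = 0.87*r^5 - 1.24*r^4 + 0.99*r^3 - 1.46*r^2 + 3.78*r + 7.5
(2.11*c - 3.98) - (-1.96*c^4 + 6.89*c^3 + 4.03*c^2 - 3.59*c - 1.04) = 1.96*c^4 - 6.89*c^3 - 4.03*c^2 + 5.7*c - 2.94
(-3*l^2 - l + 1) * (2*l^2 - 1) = -6*l^4 - 2*l^3 + 5*l^2 + l - 1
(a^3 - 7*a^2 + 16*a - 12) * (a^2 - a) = a^5 - 8*a^4 + 23*a^3 - 28*a^2 + 12*a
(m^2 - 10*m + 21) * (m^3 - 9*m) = m^5 - 10*m^4 + 12*m^3 + 90*m^2 - 189*m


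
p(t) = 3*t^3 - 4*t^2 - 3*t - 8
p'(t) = 9*t^2 - 8*t - 3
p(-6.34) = -914.28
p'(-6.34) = 409.48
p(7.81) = 1153.72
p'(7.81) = 483.48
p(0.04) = -8.13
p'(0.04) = -3.31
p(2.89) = 22.33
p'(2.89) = 49.05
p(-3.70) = -203.62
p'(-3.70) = 149.81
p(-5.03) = -475.90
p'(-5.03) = 264.95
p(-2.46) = -69.49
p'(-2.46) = 71.14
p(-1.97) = -40.55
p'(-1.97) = 47.69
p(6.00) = 478.00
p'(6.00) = 273.00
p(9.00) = 1828.00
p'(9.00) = 654.00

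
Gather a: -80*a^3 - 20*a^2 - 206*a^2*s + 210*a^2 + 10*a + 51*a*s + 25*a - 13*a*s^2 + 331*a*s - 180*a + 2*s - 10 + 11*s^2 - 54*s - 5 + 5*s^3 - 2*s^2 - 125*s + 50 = -80*a^3 + a^2*(190 - 206*s) + a*(-13*s^2 + 382*s - 145) + 5*s^3 + 9*s^2 - 177*s + 35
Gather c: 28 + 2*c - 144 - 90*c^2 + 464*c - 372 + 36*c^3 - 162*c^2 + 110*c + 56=36*c^3 - 252*c^2 + 576*c - 432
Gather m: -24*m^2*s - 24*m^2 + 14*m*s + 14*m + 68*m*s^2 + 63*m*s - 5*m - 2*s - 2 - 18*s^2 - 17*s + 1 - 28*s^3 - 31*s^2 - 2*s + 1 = m^2*(-24*s - 24) + m*(68*s^2 + 77*s + 9) - 28*s^3 - 49*s^2 - 21*s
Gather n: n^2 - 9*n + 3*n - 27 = n^2 - 6*n - 27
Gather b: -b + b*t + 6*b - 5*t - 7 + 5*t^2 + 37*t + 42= b*(t + 5) + 5*t^2 + 32*t + 35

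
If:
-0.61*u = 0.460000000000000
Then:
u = -0.75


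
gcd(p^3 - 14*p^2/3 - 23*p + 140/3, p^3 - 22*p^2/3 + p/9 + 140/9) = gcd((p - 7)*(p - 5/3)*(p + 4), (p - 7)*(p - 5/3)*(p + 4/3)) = p^2 - 26*p/3 + 35/3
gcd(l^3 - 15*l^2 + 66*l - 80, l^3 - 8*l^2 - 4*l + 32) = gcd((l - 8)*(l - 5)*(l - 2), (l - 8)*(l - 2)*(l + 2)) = l^2 - 10*l + 16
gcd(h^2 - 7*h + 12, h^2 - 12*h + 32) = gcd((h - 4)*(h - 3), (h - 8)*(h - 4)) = h - 4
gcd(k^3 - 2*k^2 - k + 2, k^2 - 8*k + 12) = k - 2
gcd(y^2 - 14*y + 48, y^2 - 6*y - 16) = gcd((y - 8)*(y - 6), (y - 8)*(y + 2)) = y - 8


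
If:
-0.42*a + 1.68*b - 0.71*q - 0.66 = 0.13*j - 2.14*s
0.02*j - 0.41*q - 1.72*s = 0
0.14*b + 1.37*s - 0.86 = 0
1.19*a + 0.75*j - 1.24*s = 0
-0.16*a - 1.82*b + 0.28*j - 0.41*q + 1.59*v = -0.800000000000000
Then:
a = 1.87967060307006*v + 7.38963859024178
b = 0.251913190071482*v - 1.02037985299561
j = -3.02497237370465*v - 10.5146373247602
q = -0.0395647977039249*v - 3.5837787632184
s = 0.73200962001415 - 0.0257429537299325*v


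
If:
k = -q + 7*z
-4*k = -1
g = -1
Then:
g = -1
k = 1/4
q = 7*z - 1/4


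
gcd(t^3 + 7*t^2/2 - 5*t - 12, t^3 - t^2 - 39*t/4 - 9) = t + 3/2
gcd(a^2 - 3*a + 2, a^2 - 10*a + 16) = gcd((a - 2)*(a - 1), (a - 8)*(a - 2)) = a - 2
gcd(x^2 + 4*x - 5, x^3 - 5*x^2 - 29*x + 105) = x + 5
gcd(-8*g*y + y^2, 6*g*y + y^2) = y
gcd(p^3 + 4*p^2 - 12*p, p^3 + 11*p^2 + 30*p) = p^2 + 6*p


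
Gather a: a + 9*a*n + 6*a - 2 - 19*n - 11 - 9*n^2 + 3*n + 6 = a*(9*n + 7) - 9*n^2 - 16*n - 7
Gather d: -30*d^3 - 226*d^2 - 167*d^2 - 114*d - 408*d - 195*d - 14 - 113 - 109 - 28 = -30*d^3 - 393*d^2 - 717*d - 264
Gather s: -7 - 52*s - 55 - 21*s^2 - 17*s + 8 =-21*s^2 - 69*s - 54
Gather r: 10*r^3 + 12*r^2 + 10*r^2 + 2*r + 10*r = 10*r^3 + 22*r^2 + 12*r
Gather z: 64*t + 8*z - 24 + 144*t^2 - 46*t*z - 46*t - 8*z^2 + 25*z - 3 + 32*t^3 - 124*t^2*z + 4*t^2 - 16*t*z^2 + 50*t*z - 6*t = 32*t^3 + 148*t^2 + 12*t + z^2*(-16*t - 8) + z*(-124*t^2 + 4*t + 33) - 27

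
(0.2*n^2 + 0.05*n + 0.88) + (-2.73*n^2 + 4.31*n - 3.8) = -2.53*n^2 + 4.36*n - 2.92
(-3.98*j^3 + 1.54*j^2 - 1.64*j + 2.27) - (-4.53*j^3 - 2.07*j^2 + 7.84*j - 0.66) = 0.55*j^3 + 3.61*j^2 - 9.48*j + 2.93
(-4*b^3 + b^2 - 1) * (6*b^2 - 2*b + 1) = -24*b^5 + 14*b^4 - 6*b^3 - 5*b^2 + 2*b - 1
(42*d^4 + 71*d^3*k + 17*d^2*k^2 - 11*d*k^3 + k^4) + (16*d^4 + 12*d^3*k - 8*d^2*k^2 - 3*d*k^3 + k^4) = 58*d^4 + 83*d^3*k + 9*d^2*k^2 - 14*d*k^3 + 2*k^4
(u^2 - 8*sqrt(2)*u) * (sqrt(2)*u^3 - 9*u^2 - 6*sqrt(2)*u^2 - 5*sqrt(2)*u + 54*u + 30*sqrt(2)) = sqrt(2)*u^5 - 25*u^4 - 6*sqrt(2)*u^4 + 67*sqrt(2)*u^3 + 150*u^3 - 402*sqrt(2)*u^2 + 80*u^2 - 480*u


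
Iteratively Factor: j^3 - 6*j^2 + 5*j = (j)*(j^2 - 6*j + 5) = j*(j - 1)*(j - 5)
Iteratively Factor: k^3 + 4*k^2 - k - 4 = (k + 4)*(k^2 - 1) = (k - 1)*(k + 4)*(k + 1)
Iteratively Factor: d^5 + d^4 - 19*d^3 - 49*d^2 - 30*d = (d + 3)*(d^4 - 2*d^3 - 13*d^2 - 10*d) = (d + 1)*(d + 3)*(d^3 - 3*d^2 - 10*d) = d*(d + 1)*(d + 3)*(d^2 - 3*d - 10) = d*(d - 5)*(d + 1)*(d + 3)*(d + 2)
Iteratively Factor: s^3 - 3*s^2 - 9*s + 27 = (s - 3)*(s^2 - 9) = (s - 3)*(s + 3)*(s - 3)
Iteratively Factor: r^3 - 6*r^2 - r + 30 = (r - 3)*(r^2 - 3*r - 10) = (r - 3)*(r + 2)*(r - 5)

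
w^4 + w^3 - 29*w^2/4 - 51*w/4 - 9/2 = (w - 3)*(w + 1/2)*(w + 3/2)*(w + 2)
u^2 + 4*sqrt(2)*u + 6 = (u + sqrt(2))*(u + 3*sqrt(2))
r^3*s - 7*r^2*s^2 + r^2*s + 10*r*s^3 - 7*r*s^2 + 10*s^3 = (r - 5*s)*(r - 2*s)*(r*s + s)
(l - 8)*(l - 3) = l^2 - 11*l + 24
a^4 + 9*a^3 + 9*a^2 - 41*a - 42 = (a - 2)*(a + 1)*(a + 3)*(a + 7)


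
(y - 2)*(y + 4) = y^2 + 2*y - 8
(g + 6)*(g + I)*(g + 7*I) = g^3 + 6*g^2 + 8*I*g^2 - 7*g + 48*I*g - 42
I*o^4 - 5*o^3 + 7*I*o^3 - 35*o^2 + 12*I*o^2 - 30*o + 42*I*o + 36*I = (o + 6)*(o - I)*(o + 6*I)*(I*o + I)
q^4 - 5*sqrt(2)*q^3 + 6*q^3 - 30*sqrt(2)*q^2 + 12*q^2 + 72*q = q*(q + 6)*(q - 3*sqrt(2))*(q - 2*sqrt(2))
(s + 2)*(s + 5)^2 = s^3 + 12*s^2 + 45*s + 50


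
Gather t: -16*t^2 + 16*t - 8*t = -16*t^2 + 8*t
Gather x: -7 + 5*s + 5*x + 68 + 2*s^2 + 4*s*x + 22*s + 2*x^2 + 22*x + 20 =2*s^2 + 27*s + 2*x^2 + x*(4*s + 27) + 81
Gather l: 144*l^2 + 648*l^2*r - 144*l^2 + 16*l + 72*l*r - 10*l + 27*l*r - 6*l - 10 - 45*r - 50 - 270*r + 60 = 648*l^2*r + 99*l*r - 315*r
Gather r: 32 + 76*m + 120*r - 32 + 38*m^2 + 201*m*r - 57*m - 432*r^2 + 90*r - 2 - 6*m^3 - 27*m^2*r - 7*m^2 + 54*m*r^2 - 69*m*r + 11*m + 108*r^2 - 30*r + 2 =-6*m^3 + 31*m^2 + 30*m + r^2*(54*m - 324) + r*(-27*m^2 + 132*m + 180)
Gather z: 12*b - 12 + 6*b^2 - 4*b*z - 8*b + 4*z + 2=6*b^2 + 4*b + z*(4 - 4*b) - 10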